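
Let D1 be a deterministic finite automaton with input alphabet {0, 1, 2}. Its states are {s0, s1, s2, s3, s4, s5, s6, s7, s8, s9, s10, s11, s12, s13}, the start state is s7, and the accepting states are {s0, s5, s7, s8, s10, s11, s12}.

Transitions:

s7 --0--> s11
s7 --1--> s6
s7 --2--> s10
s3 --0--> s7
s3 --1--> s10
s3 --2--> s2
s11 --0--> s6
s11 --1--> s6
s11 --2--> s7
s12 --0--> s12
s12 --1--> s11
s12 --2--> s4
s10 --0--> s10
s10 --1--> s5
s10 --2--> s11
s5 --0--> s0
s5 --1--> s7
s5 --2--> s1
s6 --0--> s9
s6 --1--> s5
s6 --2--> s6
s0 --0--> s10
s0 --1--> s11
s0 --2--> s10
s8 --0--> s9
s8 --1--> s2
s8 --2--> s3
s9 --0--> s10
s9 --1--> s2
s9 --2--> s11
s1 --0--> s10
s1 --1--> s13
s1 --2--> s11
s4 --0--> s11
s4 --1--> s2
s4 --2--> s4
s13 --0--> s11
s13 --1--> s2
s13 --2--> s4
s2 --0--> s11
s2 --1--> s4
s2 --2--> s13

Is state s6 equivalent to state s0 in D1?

States {s3,s8,s12} cannot be reached from the start state, so discard them.
Initial partition by acceptance: {s0,s5,s7,s10,s11} | {s1,s2,s4,s6,s9,s13}.
On input 0, block {s0,s5,s7,s10,s11} splits into {s0,s5,s7,s10} and {s11}.
Refine {s0,s5,s7,s10} on symbol 0: members go to different blocks, giving {s0,s5,s10} and {s7}.
On input 1, block {s0,s5,s10} splits into {s0} and {s5} and {s10}.
Split {s1,s2,s4,s6,s9,s13} by δ(·,0) → {s2,s4,s13} and {s1,s9} and {s6}.
Stable partition: {s0} | {s2,s4,s13} | {s11} | {s7} | {s5} | {s10} | {s1,s9} | {s6} — 8 equivalence classes.
s6 and s0 end up in different blocks, so they are distinguishable. For instance, the string 'ε' is accepted from only s0.

No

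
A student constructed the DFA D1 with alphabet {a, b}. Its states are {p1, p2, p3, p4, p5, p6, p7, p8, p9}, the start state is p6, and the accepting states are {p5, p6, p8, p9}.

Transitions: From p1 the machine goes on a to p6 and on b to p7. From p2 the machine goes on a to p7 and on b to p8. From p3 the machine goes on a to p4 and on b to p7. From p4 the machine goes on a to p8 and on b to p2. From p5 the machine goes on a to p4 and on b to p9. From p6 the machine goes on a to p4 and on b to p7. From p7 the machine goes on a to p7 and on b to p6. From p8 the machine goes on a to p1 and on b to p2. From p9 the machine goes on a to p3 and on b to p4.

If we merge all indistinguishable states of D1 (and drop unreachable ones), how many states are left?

3

First remove the unreachable states {p3,p5,p9}; 6 states remain.
P0 = {p6,p8} | {p1,p2,p4,p7}.
On input a, block {p1,p2,p4,p7} splits into {p1,p4} and {p2,p7}.
No further refinement is possible. Final partition (3 blocks): {p6,p8} | {p1,p4} | {p2,p7}.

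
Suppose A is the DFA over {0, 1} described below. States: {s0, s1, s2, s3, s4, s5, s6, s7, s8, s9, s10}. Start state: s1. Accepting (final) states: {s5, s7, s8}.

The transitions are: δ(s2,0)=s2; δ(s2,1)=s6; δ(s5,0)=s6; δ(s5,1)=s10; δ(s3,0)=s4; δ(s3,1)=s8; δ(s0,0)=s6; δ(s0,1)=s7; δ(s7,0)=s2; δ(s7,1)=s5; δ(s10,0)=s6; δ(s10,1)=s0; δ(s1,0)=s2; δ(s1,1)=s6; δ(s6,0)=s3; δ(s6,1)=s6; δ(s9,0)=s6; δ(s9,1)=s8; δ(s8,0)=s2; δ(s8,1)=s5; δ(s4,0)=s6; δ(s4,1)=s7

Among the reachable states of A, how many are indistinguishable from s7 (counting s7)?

First remove the unreachable states {s9}; 10 states remain.
Initial partition by acceptance: {s5,s7,s8} | {s0,s1,s2,s3,s4,s6,s10}.
Split {s5,s7,s8} by δ(·,1) → {s7,s8} and {s5}.
Split {s0,s1,s2,s3,s4,s6,s10} by δ(·,1) → {s1,s2,s6,s10} and {s0,s3,s4}.
On input 0, block {s1,s2,s6,s10} splits into {s1,s2,s10} and {s6}.
Split {s1,s2,s10} by δ(·,0) → {s1,s2} and {s10}.
Refine {s0,s3,s4} on symbol 0: members go to different blocks, giving {s0,s4} and {s3}.
The partition is now stable with 7 blocks: {s7,s8} | {s1,s2} | {s5} | {s0,s4} | {s6} | {s10} | {s3}.
The equivalence class containing s7 is {s7,s8}, of size 2.

2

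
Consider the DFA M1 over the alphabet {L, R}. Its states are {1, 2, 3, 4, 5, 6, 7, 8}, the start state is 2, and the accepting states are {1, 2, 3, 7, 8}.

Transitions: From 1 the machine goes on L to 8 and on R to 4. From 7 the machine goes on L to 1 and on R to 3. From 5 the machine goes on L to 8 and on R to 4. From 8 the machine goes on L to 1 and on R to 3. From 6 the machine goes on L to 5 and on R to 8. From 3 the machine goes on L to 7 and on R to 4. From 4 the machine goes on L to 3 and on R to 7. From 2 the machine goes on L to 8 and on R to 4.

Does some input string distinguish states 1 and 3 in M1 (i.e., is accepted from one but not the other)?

No

States {5,6} cannot be reached from the start state, so discard them.
Start with accepting vs non-accepting: {1,2,3,7,8} | {4}.
On input R, block {1,2,3,7,8} splits into {1,2,3} and {7,8}.
Stable partition: {1,2,3} | {4} | {7,8} — 3 equivalence classes.
1 and 3 lie in the same block of the stable partition, so they are equivalent — no string distinguishes them.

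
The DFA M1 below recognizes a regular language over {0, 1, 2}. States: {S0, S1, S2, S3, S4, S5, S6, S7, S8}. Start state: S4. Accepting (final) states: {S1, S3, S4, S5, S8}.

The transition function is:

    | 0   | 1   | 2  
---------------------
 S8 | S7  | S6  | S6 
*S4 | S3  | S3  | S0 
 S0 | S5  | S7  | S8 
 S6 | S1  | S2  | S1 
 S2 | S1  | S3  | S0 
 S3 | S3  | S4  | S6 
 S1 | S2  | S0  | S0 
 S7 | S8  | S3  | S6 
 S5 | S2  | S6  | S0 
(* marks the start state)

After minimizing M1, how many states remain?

4

All states are reachable from the start state.
Start with accepting vs non-accepting: {S1,S3,S4,S5,S8} | {S0,S2,S6,S7}.
Split {S1,S3,S4,S5,S8} by δ(·,0) → {S1,S5,S8} and {S3,S4}.
Split {S0,S2,S6,S7} by δ(·,1) → {S0,S6} and {S2,S7}.
Stable partition: {S1,S5,S8} | {S0,S6} | {S3,S4} | {S2,S7} — 4 equivalence classes.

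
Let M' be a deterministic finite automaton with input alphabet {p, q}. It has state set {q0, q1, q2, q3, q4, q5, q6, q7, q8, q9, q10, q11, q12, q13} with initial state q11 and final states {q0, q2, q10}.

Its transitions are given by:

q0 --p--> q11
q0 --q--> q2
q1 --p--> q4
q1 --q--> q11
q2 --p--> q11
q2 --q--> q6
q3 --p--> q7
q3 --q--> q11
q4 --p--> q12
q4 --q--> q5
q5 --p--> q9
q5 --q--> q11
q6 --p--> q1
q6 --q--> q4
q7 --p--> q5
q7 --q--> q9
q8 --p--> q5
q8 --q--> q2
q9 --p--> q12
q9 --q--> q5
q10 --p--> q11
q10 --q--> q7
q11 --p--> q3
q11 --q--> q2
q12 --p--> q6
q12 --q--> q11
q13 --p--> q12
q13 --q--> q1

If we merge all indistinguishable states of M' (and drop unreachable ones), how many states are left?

States {q0,q8,q10,q13} cannot be reached from the start state, so discard them.
P0 = {q2} | {q1,q3,q4,q5,q6,q7,q9,q11,q12}.
Split {q1,q3,q4,q5,q6,q7,q9,q11,q12} by δ(·,q) → {q1,q3,q4,q5,q6,q7,q9,q12} and {q11}.
On input q, block {q1,q3,q4,q5,q6,q7,q9,q12} splits into {q1,q3,q5,q12} and {q4,q6,q7,q9}.
Split {q4,q6,q7,q9} by δ(·,q) → {q4,q9} and {q6,q7}.
Split {q1,q3,q5,q12} by δ(·,p) → {q1,q5} and {q3,q12}.
Stable partition: {q2} | {q1,q5} | {q11} | {q4,q9} | {q6,q7} | {q3,q12} — 6 equivalence classes.

6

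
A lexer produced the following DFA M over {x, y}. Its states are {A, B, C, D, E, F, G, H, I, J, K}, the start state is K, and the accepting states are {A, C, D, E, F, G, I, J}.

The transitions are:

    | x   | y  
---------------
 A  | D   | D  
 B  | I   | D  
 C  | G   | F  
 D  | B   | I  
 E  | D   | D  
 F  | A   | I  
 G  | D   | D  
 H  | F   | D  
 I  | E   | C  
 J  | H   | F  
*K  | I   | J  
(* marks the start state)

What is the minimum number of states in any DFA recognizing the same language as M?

4

All states are reachable from the start state.
Start with accepting vs non-accepting: {A,C,D,E,F,G,I,J} | {B,H,K}.
Refine {A,C,D,E,F,G,I,J} on symbol x: members go to different blocks, giving {A,C,E,F,G,I} and {D,J}.
Refine {A,C,E,F,G,I} on symbol x: members go to different blocks, giving {A,E,G} and {C,F,I}.
The partition is now stable with 4 blocks: {A,E,G} | {B,H,K} | {D,J} | {C,F,I}.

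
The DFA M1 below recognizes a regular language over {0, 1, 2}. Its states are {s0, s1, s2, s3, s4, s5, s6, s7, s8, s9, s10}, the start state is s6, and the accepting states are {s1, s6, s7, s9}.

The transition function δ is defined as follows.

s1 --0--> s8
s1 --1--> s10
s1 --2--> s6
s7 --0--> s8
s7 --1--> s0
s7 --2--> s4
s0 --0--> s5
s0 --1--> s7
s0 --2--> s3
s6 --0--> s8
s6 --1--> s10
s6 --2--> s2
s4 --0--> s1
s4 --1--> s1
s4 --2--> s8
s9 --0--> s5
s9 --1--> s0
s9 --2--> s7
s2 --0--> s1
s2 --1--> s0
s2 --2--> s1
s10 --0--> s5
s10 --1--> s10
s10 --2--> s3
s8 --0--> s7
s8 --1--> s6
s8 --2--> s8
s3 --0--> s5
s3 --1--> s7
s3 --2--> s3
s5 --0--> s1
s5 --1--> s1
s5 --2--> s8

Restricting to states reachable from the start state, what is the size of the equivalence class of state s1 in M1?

1

First remove the unreachable states {s9}; 10 states remain.
P0 = {s1,s6,s7} | {s0,s2,s3,s4,s5,s8,s10}.
Split {s1,s6,s7} by δ(·,2) → {s6,s7} and {s1}.
On input 0, block {s0,s2,s3,s4,s5,s8,s10} splits into {s0,s3,s10} and {s2,s4,s5} and {s8}.
On input 1, block {s0,s3,s10} splits into {s0,s3} and {s10}.
Split {s6,s7} by δ(·,1) → {s6} and {s7}.
Refine {s2,s4,s5} on symbol 1: members go to different blocks, giving {s4,s5} and {s2}.
Stable partition: {s6} | {s0,s3} | {s1} | {s4,s5} | {s8} | {s10} | {s7} | {s2} — 8 equivalence classes.
The equivalence class containing s1 is {s1}, of size 1.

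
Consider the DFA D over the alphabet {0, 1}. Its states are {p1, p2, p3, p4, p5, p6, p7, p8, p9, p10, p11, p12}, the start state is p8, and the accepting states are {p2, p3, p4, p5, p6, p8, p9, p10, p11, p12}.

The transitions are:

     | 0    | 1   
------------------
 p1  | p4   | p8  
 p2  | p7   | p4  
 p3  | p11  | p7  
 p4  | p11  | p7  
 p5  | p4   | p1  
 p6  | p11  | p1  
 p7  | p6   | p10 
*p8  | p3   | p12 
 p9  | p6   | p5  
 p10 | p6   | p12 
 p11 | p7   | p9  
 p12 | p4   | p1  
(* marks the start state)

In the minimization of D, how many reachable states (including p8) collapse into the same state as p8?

3

First remove the unreachable states {p2}; 11 states remain.
Start with accepting vs non-accepting: {p3,p4,p5,p6,p8,p9,p10,p11,p12} | {p1,p7}.
On input 0, block {p3,p4,p5,p6,p8,p9,p10,p11,p12} splits into {p3,p4,p5,p6,p8,p9,p10,p12} and {p11}.
Split {p3,p4,p5,p6,p8,p9,p10,p12} by δ(·,0) → {p5,p8,p9,p10,p12} and {p3,p4,p6}.
Refine {p5,p8,p9,p10,p12} on symbol 1: members go to different blocks, giving {p8,p9,p10} and {p5,p12}.
No further refinement is possible. Final partition (5 blocks): {p8,p9,p10} | {p1,p7} | {p11} | {p3,p4,p6} | {p5,p12}.
State p8 belongs to the block {p8,p9,p10}, which has 3 states.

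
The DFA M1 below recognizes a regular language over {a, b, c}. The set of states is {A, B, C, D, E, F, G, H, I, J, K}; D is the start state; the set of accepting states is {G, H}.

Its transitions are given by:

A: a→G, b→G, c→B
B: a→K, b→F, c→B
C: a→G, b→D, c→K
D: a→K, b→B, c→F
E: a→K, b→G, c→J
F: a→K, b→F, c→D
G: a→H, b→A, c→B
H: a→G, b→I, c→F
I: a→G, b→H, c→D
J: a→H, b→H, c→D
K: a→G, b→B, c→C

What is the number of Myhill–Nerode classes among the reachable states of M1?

States {E,J} cannot be reached from the start state, so discard them.
P0 = {G,H} | {A,B,C,D,F,I,K}.
On input a, block {A,B,C,D,F,I,K} splits into {A,C,I,K} and {B,D,F}.
Split {A,C,I,K} by δ(·,b) → {A,I} and {C,K}.
Stable partition: {G,H} | {A,I} | {B,D,F} | {C,K} — 4 equivalence classes.

4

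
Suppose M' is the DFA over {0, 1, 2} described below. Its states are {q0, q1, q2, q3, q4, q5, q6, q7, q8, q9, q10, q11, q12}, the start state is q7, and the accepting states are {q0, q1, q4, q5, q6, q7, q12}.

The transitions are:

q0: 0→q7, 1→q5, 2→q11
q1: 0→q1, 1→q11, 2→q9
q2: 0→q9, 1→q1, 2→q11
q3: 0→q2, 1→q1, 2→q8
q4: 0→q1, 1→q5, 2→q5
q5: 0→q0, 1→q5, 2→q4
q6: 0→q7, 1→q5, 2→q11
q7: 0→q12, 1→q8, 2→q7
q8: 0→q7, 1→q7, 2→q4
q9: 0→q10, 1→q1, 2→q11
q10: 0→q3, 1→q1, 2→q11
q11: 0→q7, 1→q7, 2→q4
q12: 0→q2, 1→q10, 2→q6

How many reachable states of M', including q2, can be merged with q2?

Every state is reachable, so we keep all 13.
Initial partition by acceptance: {q0,q1,q4,q5,q6,q7,q12} | {q2,q3,q8,q9,q10,q11}.
On input 0, block {q0,q1,q4,q5,q6,q7,q12} splits into {q0,q1,q4,q5,q6,q7} and {q12}.
Split {q0,q1,q4,q5,q6,q7} by δ(·,0) → {q0,q1,q4,q5,q6} and {q7}.
On input 0, block {q0,q1,q4,q5,q6} splits into {q1,q4,q5} and {q0,q6}.
On input 0, block {q1,q4,q5} splits into {q1,q4} and {q5}.
On input 1, block {q1,q4} splits into {q1} and {q4}.
On input 0, block {q2,q3,q8,q9,q10,q11} splits into {q2,q3,q9,q10} and {q8,q11}.
No further refinement is possible. Final partition (8 blocks): {q1} | {q2,q3,q9,q10} | {q12} | {q7} | {q0,q6} | {q5} | {q4} | {q8,q11}.
The equivalence class containing q2 is {q2,q3,q9,q10}, of size 4.

4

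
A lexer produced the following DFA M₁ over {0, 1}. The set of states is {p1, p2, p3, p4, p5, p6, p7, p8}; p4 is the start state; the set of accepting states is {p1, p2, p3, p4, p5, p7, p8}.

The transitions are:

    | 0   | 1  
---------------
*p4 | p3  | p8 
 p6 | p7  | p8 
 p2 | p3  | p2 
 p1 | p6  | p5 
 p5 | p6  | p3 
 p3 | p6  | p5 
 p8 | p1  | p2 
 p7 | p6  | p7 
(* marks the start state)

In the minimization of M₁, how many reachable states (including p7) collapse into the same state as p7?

P0 = {p1,p2,p3,p4,p5,p7,p8} | {p6}.
Split {p1,p2,p3,p4,p5,p7,p8} by δ(·,0) → {p1,p3,p5,p7} and {p2,p4,p8}.
No further refinement is possible. Final partition (3 blocks): {p1,p3,p5,p7} | {p6} | {p2,p4,p8}.
State p7 belongs to the block {p1,p3,p5,p7}, which has 4 states.

4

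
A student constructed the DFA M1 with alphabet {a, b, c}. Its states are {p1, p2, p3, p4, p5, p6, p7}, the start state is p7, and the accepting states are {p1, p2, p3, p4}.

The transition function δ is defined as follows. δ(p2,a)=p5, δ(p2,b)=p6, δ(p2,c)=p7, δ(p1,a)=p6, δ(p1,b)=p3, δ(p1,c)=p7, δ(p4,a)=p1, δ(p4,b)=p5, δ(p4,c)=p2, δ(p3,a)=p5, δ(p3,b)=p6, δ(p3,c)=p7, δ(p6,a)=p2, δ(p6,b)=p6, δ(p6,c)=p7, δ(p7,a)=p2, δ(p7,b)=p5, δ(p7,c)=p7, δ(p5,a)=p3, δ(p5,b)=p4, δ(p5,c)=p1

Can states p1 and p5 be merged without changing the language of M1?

No

Start with accepting vs non-accepting: {p1,p2,p3,p4} | {p5,p6,p7}.
On input a, block {p1,p2,p3,p4} splits into {p1,p2,p3} and {p4}.
Refine {p1,p2,p3} on symbol b: members go to different blocks, giving {p2,p3} and {p1}.
Split {p5,p6,p7} by δ(·,b) → {p6,p7} and {p5}.
On input b, block {p6,p7} splits into {p6} and {p7}.
The partition is now stable with 6 blocks: {p2,p3} | {p6} | {p4} | {p1} | {p5} | {p7}.
p1 and p5 end up in different blocks, so they are distinguishable. For instance, the string 'ε' is accepted from only p1.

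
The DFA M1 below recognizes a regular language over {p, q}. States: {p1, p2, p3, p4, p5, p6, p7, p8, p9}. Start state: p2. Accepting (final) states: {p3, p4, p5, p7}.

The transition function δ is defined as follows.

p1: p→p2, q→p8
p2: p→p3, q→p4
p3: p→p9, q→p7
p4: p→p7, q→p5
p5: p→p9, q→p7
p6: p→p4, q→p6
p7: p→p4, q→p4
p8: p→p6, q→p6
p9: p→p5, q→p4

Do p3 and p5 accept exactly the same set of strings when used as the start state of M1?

Yes

First remove the unreachable states {p1,p6,p8}; 6 states remain.
Initial partition by acceptance: {p3,p4,p5,p7} | {p2,p9}.
Split {p3,p4,p5,p7} by δ(·,p) → {p3,p5} and {p4,p7}.
On input q, block {p4,p7} splits into {p4} and {p7}.
No further refinement is possible. Final partition (4 blocks): {p3,p5} | {p2,p9} | {p4} | {p7}.
p3 and p5 lie in the same block of the stable partition, so they are equivalent — no string distinguishes them.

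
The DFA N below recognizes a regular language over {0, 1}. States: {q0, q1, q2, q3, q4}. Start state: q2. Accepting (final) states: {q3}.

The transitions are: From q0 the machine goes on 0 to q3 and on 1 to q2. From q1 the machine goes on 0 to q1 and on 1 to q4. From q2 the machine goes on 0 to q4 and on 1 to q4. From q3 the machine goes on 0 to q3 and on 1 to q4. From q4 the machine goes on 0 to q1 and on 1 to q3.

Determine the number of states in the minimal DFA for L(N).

States {q0} cannot be reached from the start state, so discard them.
P0 = {q3} | {q1,q2,q4}.
Refine {q1,q2,q4} on symbol 1: members go to different blocks, giving {q1,q2} and {q4}.
Refine {q1,q2} on symbol 0: members go to different blocks, giving {q1} and {q2}.
The partition is now stable with 4 blocks: {q3} | {q1} | {q4} | {q2}.

4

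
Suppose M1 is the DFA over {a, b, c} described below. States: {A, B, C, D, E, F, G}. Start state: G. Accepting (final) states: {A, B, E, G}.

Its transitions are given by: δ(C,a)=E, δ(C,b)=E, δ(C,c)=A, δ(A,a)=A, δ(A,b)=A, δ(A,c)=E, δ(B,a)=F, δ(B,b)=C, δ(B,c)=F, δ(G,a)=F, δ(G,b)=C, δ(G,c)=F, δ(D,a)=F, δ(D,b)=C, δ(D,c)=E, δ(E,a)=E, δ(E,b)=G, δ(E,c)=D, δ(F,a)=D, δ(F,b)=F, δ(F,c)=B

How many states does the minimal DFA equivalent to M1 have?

Start with accepting vs non-accepting: {A,B,E,G} | {C,D,F}.
Refine {A,B,E,G} on symbol a: members go to different blocks, giving {A,E} and {B,G}.
On input b, block {A,E} splits into {A} and {E}.
On input a, block {C,D,F} splits into {D,F} and {C}.
Split {D,F} by δ(·,b) → {D} and {F}.
Stable partition: {A} | {D} | {B,G} | {E} | {C} | {F} — 6 equivalence classes.

6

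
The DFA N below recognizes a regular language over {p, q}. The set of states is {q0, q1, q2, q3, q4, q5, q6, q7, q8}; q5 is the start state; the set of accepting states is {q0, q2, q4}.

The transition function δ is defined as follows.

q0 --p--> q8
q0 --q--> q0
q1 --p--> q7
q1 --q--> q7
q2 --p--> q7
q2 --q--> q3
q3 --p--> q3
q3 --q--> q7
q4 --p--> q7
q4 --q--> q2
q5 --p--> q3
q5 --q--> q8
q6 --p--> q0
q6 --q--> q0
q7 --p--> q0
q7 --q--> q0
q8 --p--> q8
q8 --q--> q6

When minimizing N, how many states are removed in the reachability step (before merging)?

3

Starting at q5 and following transitions, the reachable set is {q0, q3, q5, q6, q7, q8}. That leaves q1, q2, q4 unreachable — 3 in total.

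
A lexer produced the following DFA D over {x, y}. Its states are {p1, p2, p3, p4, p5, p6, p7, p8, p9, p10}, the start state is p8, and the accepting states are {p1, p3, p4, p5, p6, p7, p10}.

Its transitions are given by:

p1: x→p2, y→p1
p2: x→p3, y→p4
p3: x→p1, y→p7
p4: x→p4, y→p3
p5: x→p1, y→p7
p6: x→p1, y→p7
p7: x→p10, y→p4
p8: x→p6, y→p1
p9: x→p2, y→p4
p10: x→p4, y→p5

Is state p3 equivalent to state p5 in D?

Yes

Reachable states from the start: {p1,p2,p3,p4,p5,p6,p7,p8,p10}. Unreachable: {p9} — drop them.
Start with accepting vs non-accepting: {p1,p3,p4,p5,p6,p7,p10} | {p2,p8}.
On input x, block {p1,p3,p4,p5,p6,p7,p10} splits into {p3,p4,p5,p6,p7,p10} and {p1}.
On input x, block {p3,p4,p5,p6,p7,p10} splits into {p3,p5,p6} and {p4,p7,p10}.
Split {p2,p8} by δ(·,y) → {p2} and {p8}.
Refine {p4,p7,p10} on symbol y: members go to different blocks, giving {p4,p10} and {p7}.
Stable partition: {p3,p5,p6} | {p2} | {p1} | {p4,p10} | {p8} | {p7} — 6 equivalence classes.
p3 and p5 lie in the same block of the stable partition, so they are equivalent — no string distinguishes them.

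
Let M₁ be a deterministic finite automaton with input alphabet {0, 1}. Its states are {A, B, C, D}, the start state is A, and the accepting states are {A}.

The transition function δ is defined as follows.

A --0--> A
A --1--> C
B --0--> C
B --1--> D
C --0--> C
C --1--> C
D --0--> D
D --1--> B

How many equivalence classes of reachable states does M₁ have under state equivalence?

Reachable states from the start: {A,C}. Unreachable: {B,D} — drop them.
P0 = {A} | {C}.
Stable partition: {A} | {C} — 2 equivalence classes.

2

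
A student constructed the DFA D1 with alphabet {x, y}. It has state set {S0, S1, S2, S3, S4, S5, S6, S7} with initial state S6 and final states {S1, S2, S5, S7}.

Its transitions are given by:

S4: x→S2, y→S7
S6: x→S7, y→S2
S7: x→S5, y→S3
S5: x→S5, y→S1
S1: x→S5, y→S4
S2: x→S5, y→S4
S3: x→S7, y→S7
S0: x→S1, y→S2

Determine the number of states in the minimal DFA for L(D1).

First remove the unreachable states {S0}; 7 states remain.
Start with accepting vs non-accepting: {S1,S2,S5,S7} | {S3,S4,S6}.
Refine {S1,S2,S5,S7} on symbol y: members go to different blocks, giving {S1,S2,S7} and {S5}.
No further refinement is possible. Final partition (3 blocks): {S1,S2,S7} | {S3,S4,S6} | {S5}.

3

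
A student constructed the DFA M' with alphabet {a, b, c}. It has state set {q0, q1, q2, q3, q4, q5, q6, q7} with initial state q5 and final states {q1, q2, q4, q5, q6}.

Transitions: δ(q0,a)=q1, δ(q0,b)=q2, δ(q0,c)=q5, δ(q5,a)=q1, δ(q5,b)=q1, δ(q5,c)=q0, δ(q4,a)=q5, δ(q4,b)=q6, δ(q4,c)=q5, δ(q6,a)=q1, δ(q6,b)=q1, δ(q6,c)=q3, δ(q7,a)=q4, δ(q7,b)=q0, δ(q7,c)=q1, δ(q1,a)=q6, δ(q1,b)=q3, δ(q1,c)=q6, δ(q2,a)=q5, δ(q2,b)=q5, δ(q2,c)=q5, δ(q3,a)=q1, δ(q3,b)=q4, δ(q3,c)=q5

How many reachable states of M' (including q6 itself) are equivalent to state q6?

2

First remove the unreachable states {q7}; 7 states remain.
Start with accepting vs non-accepting: {q1,q2,q4,q5,q6} | {q0,q3}.
On input b, block {q1,q2,q4,q5,q6} splits into {q2,q4,q5,q6} and {q1}.
On input a, block {q2,q4,q5,q6} splits into {q2,q4} and {q5,q6}.
No further refinement is possible. Final partition (4 blocks): {q2,q4} | {q0,q3} | {q1} | {q5,q6}.
State q6 belongs to the block {q5,q6}, which has 2 states.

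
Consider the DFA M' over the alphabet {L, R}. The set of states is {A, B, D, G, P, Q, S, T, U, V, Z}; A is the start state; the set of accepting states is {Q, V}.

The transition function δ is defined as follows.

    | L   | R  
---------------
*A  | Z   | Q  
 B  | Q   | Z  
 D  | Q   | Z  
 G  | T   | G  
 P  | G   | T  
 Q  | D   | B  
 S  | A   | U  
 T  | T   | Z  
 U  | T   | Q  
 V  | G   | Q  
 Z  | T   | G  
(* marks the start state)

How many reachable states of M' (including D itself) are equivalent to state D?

First remove the unreachable states {P,S,U,V}; 7 states remain.
Start with accepting vs non-accepting: {Q} | {A,B,D,G,T,Z}.
Split {A,B,D,G,T,Z} by δ(·,L) → {A,G,T,Z} and {B,D}.
Refine {A,G,T,Z} on symbol R: members go to different blocks, giving {G,T,Z} and {A}.
No further refinement is possible. Final partition (4 blocks): {Q} | {G,T,Z} | {B,D} | {A}.
State D belongs to the block {B,D}, which has 2 states.

2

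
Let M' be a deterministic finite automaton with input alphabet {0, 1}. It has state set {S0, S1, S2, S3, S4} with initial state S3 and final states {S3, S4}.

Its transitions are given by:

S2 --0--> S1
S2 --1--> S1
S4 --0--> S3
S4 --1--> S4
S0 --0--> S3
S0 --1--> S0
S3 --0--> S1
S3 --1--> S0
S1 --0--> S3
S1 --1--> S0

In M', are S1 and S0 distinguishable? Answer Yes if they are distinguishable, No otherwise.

No

Reachable states from the start: {S0,S1,S3}. Unreachable: {S2,S4} — drop them.
P0 = {S3} | {S0,S1}.
No further refinement is possible. Final partition (2 blocks): {S3} | {S0,S1}.
S1 and S0 lie in the same block of the stable partition, so they are equivalent — no string distinguishes them.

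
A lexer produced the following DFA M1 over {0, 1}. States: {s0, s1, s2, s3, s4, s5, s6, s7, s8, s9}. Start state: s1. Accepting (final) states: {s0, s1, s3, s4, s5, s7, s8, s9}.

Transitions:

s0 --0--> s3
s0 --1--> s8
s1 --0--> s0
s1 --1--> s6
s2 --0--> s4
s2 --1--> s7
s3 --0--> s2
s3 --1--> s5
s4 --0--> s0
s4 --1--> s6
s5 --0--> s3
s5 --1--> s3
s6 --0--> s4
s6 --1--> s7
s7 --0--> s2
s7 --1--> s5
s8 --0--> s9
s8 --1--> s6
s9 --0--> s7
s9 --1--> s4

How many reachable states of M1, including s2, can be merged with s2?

2

P0 = {s0,s1,s3,s4,s5,s7,s8,s9} | {s2,s6}.
On input 0, block {s0,s1,s3,s4,s5,s7,s8,s9} splits into {s0,s1,s4,s5,s8,s9} and {s3,s7}.
Split {s0,s1,s4,s5,s8,s9} by δ(·,0) → {s0,s5,s9} and {s1,s4,s8}.
Refine {s0,s5,s9} on symbol 1: members go to different blocks, giving {s0,s9} and {s5}.
No further refinement is possible. Final partition (5 blocks): {s0,s9} | {s2,s6} | {s3,s7} | {s1,s4,s8} | {s5}.
State s2 belongs to the block {s2,s6}, which has 2 states.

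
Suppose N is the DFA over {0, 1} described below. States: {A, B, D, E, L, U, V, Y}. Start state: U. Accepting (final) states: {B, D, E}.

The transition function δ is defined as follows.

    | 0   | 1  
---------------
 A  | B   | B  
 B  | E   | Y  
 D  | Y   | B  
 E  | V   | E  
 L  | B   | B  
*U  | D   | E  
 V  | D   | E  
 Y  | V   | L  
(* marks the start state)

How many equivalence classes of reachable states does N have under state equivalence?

Reachable states from the start: {B,D,E,L,U,V,Y}. Unreachable: {A} — drop them.
Initial partition by acceptance: {B,D,E} | {L,U,V,Y}.
On input 0, block {B,D,E} splits into {D,E} and {B}.
On input 1, block {D,E} splits into {E} and {D}.
On input 0, block {L,U,V,Y} splits into {U,V} and {L} and {Y}.
Stable partition: {E} | {U,V} | {B} | {D} | {L} | {Y} — 6 equivalence classes.

6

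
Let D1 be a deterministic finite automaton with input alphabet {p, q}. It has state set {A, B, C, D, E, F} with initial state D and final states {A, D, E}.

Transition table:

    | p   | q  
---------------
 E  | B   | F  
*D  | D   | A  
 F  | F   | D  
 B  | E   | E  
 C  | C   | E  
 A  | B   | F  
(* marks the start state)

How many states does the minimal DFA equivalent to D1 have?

4

First remove the unreachable states {C}; 5 states remain.
Start with accepting vs non-accepting: {A,D,E} | {B,F}.
Split {A,D,E} by δ(·,p) → {A,E} and {D}.
On input p, block {B,F} splits into {B} and {F}.
No further refinement is possible. Final partition (4 blocks): {A,E} | {B} | {D} | {F}.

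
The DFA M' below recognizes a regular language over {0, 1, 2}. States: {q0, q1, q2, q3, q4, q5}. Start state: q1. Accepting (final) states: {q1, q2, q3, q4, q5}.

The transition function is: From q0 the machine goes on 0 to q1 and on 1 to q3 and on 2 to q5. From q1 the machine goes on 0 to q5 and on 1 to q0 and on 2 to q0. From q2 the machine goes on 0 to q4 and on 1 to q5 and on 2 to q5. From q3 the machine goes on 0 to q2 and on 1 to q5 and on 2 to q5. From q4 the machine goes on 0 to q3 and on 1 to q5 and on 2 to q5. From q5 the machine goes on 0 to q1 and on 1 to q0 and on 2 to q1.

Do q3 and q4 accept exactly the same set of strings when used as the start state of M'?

All states are reachable from the start state.
P0 = {q1,q2,q3,q4,q5} | {q0}.
Split {q1,q2,q3,q4,q5} by δ(·,1) → {q2,q3,q4} and {q1,q5}.
Split {q1,q5} by δ(·,2) → {q1} and {q5}.
No further refinement is possible. Final partition (4 blocks): {q2,q3,q4} | {q0} | {q1} | {q5}.
q3 and q4 lie in the same block of the stable partition, so they are equivalent — no string distinguishes them.

Yes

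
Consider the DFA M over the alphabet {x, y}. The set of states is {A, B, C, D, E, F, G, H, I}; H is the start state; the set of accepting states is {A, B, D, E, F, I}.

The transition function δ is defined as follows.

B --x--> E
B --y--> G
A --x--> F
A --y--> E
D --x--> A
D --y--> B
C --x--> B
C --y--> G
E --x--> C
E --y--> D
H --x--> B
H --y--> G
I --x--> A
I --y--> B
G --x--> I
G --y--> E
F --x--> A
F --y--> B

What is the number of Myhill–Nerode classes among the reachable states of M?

Initial partition by acceptance: {A,B,D,E,F,I} | {C,G,H}.
Split {A,B,D,E,F,I} by δ(·,x) → {A,B,D,F,I} and {E}.
Split {A,B,D,F,I} by δ(·,x) → {A,D,F,I} and {B}.
Split {A,D,F,I} by δ(·,y) → {D,F,I} and {A}.
On input x, block {C,G,H} splits into {C,H} and {G}.
Stable partition: {D,F,I} | {C,H} | {E} | {B} | {A} | {G} — 6 equivalence classes.

6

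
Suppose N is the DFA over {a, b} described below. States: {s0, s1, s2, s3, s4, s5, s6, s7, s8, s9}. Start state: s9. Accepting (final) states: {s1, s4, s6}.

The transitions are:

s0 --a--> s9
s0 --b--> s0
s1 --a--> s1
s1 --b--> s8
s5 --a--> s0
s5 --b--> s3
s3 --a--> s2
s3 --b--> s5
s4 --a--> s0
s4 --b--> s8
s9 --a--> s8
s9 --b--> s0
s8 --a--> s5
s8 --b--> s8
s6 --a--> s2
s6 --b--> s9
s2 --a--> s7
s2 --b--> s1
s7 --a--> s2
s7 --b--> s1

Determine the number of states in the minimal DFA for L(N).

First remove the unreachable states {s4,s6}; 8 states remain.
Initial partition by acceptance: {s1} | {s0,s2,s3,s5,s7,s8,s9}.
On input b, block {s0,s2,s3,s5,s7,s8,s9} splits into {s0,s3,s5,s8,s9} and {s2,s7}.
Refine {s0,s3,s5,s8,s9} on symbol a: members go to different blocks, giving {s0,s5,s8,s9} and {s3}.
Refine {s0,s5,s8,s9} on symbol b: members go to different blocks, giving {s0,s8,s9} and {s5}.
Split {s0,s8,s9} by δ(·,a) → {s0,s9} and {s8}.
Refine {s0,s9} on symbol a: members go to different blocks, giving {s0} and {s9}.
Stable partition: {s1} | {s0} | {s2,s7} | {s3} | {s5} | {s8} | {s9} — 7 equivalence classes.

7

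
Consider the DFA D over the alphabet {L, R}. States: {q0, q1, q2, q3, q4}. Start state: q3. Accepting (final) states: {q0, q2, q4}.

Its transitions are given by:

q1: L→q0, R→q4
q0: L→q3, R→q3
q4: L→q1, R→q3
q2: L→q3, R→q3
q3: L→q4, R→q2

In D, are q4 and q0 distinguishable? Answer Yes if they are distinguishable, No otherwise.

Every state is reachable, so we keep all 5.
P0 = {q0,q2,q4} | {q1,q3}.
Stable partition: {q0,q2,q4} | {q1,q3} — 2 equivalence classes.
q4 and q0 lie in the same block of the stable partition, so they are equivalent — no string distinguishes them.

No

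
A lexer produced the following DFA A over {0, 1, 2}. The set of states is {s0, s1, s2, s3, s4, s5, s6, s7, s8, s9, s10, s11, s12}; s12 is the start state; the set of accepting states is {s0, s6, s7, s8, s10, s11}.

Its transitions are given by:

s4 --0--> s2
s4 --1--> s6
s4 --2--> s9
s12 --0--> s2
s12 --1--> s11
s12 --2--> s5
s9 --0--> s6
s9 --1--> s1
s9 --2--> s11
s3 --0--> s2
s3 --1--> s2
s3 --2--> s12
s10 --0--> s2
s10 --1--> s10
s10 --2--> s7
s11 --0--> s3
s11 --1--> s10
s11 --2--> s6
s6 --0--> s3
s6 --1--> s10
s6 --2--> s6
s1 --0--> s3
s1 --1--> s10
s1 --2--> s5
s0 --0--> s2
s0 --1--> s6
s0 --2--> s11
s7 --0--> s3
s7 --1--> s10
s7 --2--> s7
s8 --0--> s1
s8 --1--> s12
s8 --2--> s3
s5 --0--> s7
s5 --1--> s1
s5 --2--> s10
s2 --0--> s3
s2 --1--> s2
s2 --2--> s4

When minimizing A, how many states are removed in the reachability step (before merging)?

No path from s12 leads to s0, s8; the other 11 states are all reachable.

2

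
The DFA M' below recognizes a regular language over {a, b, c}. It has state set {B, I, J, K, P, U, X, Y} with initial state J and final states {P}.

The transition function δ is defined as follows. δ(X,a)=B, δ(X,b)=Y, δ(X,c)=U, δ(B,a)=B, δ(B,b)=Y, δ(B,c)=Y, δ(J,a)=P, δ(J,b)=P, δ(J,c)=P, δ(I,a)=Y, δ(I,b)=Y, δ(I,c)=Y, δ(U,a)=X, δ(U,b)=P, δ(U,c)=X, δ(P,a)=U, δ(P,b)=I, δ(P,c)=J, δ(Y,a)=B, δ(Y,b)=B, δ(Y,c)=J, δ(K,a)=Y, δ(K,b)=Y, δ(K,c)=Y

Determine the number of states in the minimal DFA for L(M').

States {K} cannot be reached from the start state, so discard them.
Initial partition by acceptance: {P} | {B,I,J,U,X,Y}.
Split {B,I,J,U,X,Y} by δ(·,a) → {B,I,U,X,Y} and {J}.
Refine {B,I,U,X,Y} on symbol b: members go to different blocks, giving {B,I,X,Y} and {U}.
Split {B,I,X,Y} by δ(·,c) → {B,I} and {Y} and {X}.
Split {B,I} by δ(·,a) → {I} and {B}.
The partition is now stable with 7 blocks: {P} | {I} | {J} | {U} | {Y} | {X} | {B}.

7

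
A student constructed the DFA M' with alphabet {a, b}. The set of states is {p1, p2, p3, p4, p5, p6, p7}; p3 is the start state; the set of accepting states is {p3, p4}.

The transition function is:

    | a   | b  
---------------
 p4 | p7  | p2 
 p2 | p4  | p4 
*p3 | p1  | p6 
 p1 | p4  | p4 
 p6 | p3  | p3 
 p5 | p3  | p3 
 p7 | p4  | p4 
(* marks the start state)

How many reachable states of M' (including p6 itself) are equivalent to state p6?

First remove the unreachable states {p5}; 6 states remain.
Initial partition by acceptance: {p3,p4} | {p1,p2,p6,p7}.
The partition is now stable with 2 blocks: {p3,p4} | {p1,p2,p6,p7}.
State p6 belongs to the block {p1,p2,p6,p7}, which has 4 states.

4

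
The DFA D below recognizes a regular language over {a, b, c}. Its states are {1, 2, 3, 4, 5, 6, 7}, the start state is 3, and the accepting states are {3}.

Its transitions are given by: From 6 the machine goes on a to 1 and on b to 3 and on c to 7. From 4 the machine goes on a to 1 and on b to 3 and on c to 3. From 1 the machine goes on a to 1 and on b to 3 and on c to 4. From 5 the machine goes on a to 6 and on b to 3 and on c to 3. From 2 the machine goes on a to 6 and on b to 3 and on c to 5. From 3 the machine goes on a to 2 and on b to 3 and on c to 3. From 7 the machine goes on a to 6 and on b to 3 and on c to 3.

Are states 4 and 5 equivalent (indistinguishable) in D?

Yes

Initial partition by acceptance: {3} | {1,2,4,5,6,7}.
On input c, block {1,2,4,5,6,7} splits into {1,2,6} and {4,5,7}.
The partition is now stable with 3 blocks: {3} | {1,2,6} | {4,5,7}.
4 and 5 lie in the same block of the stable partition, so they are equivalent — no string distinguishes them.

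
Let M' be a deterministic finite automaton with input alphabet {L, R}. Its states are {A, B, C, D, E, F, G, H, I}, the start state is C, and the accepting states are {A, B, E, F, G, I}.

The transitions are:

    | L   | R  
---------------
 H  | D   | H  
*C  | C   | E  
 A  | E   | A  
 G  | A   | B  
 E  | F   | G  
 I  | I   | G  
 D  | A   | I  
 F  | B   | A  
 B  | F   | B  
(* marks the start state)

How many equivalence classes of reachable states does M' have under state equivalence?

2

Reachable states from the start: {A,B,C,E,F,G}. Unreachable: {D,H,I} — drop them.
Initial partition by acceptance: {A,B,E,F,G} | {C}.
No further refinement is possible. Final partition (2 blocks): {A,B,E,F,G} | {C}.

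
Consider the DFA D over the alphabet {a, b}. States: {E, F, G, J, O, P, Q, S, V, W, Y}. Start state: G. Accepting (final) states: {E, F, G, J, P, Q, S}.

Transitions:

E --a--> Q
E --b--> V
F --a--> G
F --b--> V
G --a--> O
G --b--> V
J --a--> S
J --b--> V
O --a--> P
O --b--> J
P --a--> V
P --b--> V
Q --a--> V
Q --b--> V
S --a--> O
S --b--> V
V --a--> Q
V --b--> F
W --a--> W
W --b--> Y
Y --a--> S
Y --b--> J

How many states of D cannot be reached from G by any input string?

3

BFS from G reaches {F, G, J, O, P, Q, S, V}; the 3 state(s) E, W, Y are never visited.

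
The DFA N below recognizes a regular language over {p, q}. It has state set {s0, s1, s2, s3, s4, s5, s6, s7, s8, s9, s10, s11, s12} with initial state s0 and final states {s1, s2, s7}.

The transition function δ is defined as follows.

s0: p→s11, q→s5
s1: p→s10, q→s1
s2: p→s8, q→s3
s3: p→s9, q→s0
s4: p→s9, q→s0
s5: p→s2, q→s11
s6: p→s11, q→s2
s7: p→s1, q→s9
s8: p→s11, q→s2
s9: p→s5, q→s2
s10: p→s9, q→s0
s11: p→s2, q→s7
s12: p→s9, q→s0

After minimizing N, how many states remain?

First remove the unreachable states {s4,s6,s12}; 10 states remain.
Initial partition by acceptance: {s1,s2,s7} | {s0,s3,s5,s8,s9,s10,s11}.
On input p, block {s1,s2,s7} splits into {s1,s2} and {s7}.
Refine {s1,s2} on symbol q: members go to different blocks, giving {s1} and {s2}.
Refine {s0,s3,s5,s8,s9,s10,s11} on symbol p: members go to different blocks, giving {s0,s3,s8,s9,s10} and {s5,s11}.
Split {s0,s3,s8,s9,s10} by δ(·,p) → {s0,s8,s9} and {s3,s10}.
On input q, block {s0,s8,s9} splits into {s8,s9} and {s0}.
Split {s5,s11} by δ(·,q) → {s5} and {s11}.
On input p, block {s8,s9} splits into {s8} and {s9}.
The partition is now stable with 9 blocks: {s1} | {s8} | {s7} | {s2} | {s5} | {s3,s10} | {s0} | {s11} | {s9}.

9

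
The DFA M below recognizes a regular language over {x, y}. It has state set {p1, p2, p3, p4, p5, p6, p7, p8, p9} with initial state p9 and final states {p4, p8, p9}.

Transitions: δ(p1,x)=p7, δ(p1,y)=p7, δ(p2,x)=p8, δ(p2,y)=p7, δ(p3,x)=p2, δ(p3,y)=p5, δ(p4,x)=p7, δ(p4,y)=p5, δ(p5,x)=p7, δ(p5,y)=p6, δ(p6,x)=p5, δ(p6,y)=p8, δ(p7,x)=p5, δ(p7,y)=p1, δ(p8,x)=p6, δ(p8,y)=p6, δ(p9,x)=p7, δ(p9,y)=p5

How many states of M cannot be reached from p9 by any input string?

Starting at p9 and following transitions, the reachable set is {p1, p5, p6, p7, p8, p9}. That leaves p2, p3, p4 unreachable — 3 in total.

3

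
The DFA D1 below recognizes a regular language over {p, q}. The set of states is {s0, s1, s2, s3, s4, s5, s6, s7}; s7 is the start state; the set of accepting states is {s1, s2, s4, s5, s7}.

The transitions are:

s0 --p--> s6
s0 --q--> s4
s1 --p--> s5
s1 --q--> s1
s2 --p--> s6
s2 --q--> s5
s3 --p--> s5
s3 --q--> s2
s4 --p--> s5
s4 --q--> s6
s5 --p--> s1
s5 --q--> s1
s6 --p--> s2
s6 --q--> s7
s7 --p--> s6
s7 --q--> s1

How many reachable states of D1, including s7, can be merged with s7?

2

First remove the unreachable states {s0,s3,s4}; 5 states remain.
P0 = {s1,s2,s5,s7} | {s6}.
Refine {s1,s2,s5,s7} on symbol p: members go to different blocks, giving {s1,s5} and {s2,s7}.
Stable partition: {s1,s5} | {s6} | {s2,s7} — 3 equivalence classes.
The equivalence class containing s7 is {s2,s7}, of size 2.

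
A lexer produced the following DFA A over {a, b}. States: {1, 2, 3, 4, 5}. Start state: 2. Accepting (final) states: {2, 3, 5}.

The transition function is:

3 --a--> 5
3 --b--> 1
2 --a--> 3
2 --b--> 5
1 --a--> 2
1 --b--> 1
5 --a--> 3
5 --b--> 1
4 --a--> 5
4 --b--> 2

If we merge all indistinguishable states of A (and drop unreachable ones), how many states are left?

First remove the unreachable states {4}; 4 states remain.
Initial partition by acceptance: {2,3,5} | {1}.
Split {2,3,5} by δ(·,b) → {3,5} and {2}.
No further refinement is possible. Final partition (3 blocks): {3,5} | {1} | {2}.

3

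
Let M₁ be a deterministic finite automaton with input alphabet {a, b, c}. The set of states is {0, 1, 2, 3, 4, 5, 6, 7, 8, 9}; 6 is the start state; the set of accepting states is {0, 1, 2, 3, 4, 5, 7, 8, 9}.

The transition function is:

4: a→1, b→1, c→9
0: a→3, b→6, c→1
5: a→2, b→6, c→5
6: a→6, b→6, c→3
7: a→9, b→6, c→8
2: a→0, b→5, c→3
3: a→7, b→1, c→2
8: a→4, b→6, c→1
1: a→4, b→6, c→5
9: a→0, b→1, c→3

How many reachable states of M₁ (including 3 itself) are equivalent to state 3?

All states are reachable from the start state.
P0 = {0,1,2,3,4,5,7,8,9} | {6}.
On input b, block {0,1,2,3,4,5,7,8,9} splits into {0,1,5,7,8} and {2,3,4,9}.
No further refinement is possible. Final partition (3 blocks): {0,1,5,7,8} | {6} | {2,3,4,9}.
State 3 belongs to the block {2,3,4,9}, which has 4 states.

4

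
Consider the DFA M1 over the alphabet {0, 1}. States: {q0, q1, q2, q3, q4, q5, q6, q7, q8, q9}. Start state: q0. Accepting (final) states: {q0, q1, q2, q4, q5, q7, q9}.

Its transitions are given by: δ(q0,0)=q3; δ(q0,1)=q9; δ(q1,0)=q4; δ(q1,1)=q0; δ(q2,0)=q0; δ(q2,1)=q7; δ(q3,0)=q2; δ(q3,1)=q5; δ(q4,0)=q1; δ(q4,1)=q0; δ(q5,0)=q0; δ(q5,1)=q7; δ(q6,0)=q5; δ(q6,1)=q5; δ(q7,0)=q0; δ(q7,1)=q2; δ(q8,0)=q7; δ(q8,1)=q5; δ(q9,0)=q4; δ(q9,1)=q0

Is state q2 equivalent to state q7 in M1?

First remove the unreachable states {q6,q8}; 8 states remain.
P0 = {q0,q1,q2,q4,q5,q7,q9} | {q3}.
On input 0, block {q0,q1,q2,q4,q5,q7,q9} splits into {q1,q2,q4,q5,q7,q9} and {q0}.
Split {q1,q2,q4,q5,q7,q9} by δ(·,0) → {q1,q4,q9} and {q2,q5,q7}.
No further refinement is possible. Final partition (4 blocks): {q1,q4,q9} | {q3} | {q0} | {q2,q5,q7}.
q2 and q7 lie in the same block of the stable partition, so they are equivalent — no string distinguishes them.

Yes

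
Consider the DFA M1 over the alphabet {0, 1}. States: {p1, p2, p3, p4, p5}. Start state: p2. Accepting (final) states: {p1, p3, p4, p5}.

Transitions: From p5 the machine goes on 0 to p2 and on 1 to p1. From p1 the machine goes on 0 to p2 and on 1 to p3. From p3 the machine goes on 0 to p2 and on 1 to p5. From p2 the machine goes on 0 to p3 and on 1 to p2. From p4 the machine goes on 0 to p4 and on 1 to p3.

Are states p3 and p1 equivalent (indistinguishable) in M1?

Yes

States {p4} cannot be reached from the start state, so discard them.
Start with accepting vs non-accepting: {p1,p3,p5} | {p2}.
Stable partition: {p1,p3,p5} | {p2} — 2 equivalence classes.
p3 and p1 lie in the same block of the stable partition, so they are equivalent — no string distinguishes them.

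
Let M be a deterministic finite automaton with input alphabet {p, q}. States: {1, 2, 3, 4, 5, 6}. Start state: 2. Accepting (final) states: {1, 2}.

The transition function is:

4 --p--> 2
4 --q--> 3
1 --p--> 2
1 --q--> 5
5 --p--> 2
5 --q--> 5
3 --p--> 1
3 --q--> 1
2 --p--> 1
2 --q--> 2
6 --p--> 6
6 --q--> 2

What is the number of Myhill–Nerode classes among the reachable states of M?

3

States {3,4,6} cannot be reached from the start state, so discard them.
P0 = {1,2} | {5}.
On input q, block {1,2} splits into {1} and {2}.
Stable partition: {1} | {5} | {2} — 3 equivalence classes.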